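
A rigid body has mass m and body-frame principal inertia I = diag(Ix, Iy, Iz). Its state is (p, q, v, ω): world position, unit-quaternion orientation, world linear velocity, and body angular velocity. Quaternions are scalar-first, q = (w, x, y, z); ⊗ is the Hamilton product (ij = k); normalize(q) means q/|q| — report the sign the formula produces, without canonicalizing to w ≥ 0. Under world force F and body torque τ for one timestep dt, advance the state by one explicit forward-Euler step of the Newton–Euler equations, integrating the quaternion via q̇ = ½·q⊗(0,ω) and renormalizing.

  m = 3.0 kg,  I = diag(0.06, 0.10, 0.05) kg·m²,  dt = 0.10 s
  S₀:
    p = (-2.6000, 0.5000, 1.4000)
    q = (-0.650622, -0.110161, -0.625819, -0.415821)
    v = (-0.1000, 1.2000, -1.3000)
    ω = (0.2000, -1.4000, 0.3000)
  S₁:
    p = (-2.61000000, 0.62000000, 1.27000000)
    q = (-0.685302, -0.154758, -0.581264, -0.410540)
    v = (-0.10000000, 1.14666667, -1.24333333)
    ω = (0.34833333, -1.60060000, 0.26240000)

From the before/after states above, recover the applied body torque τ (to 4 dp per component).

τ = (0.1100, -0.2000, -0.0300)

rate change Δω = (0.14833333, -0.20060000, -0.03760000)
precession coupling = (0.0210, 0.0006, -0.0112)
applied torque τ = (0.1100, -0.2000, -0.0300)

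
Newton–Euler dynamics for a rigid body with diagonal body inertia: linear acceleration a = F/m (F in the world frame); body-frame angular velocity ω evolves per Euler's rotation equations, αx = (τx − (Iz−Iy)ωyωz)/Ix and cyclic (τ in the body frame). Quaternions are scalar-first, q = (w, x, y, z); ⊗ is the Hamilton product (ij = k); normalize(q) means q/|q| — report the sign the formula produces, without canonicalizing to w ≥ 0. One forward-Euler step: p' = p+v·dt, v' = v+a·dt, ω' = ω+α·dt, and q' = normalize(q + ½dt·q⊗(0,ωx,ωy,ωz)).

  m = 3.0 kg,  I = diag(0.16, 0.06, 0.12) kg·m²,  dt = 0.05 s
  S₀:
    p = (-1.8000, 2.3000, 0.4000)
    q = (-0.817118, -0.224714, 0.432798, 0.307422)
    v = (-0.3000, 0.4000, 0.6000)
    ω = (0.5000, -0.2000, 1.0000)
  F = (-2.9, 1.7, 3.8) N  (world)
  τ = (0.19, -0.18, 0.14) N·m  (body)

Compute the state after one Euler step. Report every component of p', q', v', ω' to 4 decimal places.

(τ − ω×Iω)/I = (1.2625, -3.3333, 1.0833)
ω + α·dt = (0.5631, -0.3667, 1.0542)
Hamilton product q⊗(0,ω) = (-0.1085054, 0.0857234, 0.5418486, -0.9885742)
updated quaternion q' = (-0.8195, -0.2225, 0.4462, 0.2826)
a = (-0.9667, 0.5667, 1.2667)
new position p' = (-1.8150, 2.3200, 0.4300)
v + (F/m)dt = (-0.3483, 0.4283, 0.6633)

p' = (-1.8150, 2.3200, 0.4300)
q' = (-0.8195, -0.2225, 0.4462, 0.2826)
v' = (-0.3483, 0.4283, 0.6633)
ω' = (0.5631, -0.3667, 1.0542)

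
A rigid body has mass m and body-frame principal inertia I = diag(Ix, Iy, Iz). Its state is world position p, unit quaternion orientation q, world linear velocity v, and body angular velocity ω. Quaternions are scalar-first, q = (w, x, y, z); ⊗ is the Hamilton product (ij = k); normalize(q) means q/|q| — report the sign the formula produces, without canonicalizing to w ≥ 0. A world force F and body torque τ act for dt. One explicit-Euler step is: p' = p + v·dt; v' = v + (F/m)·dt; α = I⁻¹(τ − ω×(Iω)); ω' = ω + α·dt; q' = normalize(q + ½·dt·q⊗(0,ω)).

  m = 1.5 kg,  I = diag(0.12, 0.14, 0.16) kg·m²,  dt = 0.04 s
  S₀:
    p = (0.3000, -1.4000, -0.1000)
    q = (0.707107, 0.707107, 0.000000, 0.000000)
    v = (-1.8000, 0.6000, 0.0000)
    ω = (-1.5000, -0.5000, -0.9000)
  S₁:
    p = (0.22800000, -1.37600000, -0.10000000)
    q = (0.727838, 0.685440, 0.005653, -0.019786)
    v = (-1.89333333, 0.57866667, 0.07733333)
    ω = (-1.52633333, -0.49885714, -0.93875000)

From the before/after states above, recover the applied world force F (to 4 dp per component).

velocity change Δv = (-0.09333333, -0.02133333, 0.07733333)
applied force F = (-3.5000, -0.8000, 2.9000)

F = (-3.5000, -0.8000, 2.9000)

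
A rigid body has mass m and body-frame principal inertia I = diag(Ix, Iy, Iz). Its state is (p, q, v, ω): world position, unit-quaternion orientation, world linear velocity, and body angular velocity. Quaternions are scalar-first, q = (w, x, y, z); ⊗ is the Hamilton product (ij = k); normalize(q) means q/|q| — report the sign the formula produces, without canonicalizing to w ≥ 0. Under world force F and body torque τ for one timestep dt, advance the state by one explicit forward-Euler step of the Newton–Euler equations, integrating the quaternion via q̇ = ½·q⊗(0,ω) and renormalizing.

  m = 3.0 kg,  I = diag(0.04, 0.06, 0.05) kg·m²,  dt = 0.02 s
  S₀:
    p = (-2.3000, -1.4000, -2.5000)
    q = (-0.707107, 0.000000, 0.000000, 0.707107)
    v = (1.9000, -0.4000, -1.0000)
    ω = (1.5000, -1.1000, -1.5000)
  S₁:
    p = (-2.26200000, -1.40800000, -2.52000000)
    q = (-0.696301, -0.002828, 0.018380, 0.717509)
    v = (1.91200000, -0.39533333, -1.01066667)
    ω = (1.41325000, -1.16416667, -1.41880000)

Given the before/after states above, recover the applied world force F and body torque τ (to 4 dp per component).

Δω = ω₁−ω₀ = (-0.08675000, -0.06416667, 0.08120000)
τ = I·(Δω/dt) + ω₀×(Iω₀) = (-0.1900, -0.1700, 0.1700)
velocity change Δv = (0.01200000, 0.00466667, -0.01066667)
m·(v₁−v₀)/dt = (1.8000, 0.7000, -1.6000)

F = (1.8000, 0.7000, -1.6000)
τ = (-0.1900, -0.1700, 0.1700)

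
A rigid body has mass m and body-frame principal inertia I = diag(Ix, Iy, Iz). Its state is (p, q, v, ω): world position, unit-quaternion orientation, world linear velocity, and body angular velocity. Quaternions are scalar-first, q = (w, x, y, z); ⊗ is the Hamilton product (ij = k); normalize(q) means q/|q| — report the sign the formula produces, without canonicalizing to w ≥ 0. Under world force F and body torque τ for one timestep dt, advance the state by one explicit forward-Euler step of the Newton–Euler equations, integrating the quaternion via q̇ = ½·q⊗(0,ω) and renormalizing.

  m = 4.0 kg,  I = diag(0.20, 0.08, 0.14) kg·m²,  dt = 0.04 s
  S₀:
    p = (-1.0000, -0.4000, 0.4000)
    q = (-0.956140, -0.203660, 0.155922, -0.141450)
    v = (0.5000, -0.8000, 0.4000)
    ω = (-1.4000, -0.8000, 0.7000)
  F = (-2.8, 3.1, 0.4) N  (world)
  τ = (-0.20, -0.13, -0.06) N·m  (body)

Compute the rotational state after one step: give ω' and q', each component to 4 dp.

ω' = (-1.4333, -0.8356, 0.7213)
q' = (-0.9568, -0.1769, 0.1779, -0.1471)

α = I⁻¹(τ − ω×Iω) = (-0.8320, -0.8900, 0.5314)
ω' = ω + α·dt = (-1.4333, -0.8356, 0.7213)
2q̇ = q⊗(0,ω) = (-0.0613714, 1.3345814, 1.1055040, -0.2880792)
q + ½dt·q⊗(0,ω), renormalized = (-0.9568, -0.1769, 0.1779, -0.1471)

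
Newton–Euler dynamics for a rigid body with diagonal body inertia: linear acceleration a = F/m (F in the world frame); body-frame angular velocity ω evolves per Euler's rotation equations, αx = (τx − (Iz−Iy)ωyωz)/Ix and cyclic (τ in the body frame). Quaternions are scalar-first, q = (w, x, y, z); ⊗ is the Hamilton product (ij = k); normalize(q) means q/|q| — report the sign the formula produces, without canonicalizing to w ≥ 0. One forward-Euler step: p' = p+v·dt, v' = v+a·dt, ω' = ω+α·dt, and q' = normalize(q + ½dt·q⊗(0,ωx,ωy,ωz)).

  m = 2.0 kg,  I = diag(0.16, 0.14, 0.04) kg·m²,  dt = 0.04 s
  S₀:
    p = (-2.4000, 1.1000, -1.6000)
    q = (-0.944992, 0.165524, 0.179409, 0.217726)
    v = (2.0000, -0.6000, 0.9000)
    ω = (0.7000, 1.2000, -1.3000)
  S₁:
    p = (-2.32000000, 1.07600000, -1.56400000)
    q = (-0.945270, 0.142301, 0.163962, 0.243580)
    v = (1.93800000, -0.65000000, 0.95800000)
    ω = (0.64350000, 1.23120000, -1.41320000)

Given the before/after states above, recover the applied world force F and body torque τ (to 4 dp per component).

F = (-3.1000, -2.5000, 2.9000)
τ = (-0.0700, 0.0000, -0.1300)

Δv = v₁−v₀ = (-0.06200000, -0.05000000, 0.05800000)
applied force F = (-3.1000, -2.5000, 2.9000)
Δω = ω₁−ω₀ = (-0.05650000, 0.03120000, -0.11320000)
applied torque τ = (-0.0700, 0.0000, -0.1300)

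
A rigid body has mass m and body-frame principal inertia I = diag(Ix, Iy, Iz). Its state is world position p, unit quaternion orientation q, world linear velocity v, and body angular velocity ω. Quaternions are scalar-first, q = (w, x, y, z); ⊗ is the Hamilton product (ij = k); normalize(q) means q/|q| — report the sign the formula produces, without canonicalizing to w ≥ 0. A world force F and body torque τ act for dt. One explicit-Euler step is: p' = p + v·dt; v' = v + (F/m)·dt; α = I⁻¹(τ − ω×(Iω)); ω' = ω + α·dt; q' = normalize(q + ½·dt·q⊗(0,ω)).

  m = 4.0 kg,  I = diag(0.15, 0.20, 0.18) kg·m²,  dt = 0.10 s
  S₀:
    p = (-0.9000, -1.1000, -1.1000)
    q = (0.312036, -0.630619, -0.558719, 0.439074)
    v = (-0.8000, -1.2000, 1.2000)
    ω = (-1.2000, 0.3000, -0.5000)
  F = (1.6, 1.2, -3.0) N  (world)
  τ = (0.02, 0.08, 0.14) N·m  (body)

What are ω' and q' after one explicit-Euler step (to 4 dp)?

ω' = (-1.1887, 0.3490, -0.4122)
q' = (0.2929, -0.6405, -0.5948, 0.3874)

precession coupling ω×(Iω) = (0.0030, -0.0180, -0.0180)
(τ − ω×Iω)/I = (0.1133, 0.4900, 0.8778)
new body rate ω' = (-1.1887, 0.3490, -0.4122)
Hamilton product q⊗(0,ω) = (-0.3695901, -0.2268059, -0.7485875, -1.0156665)
updated quaternion q' = (0.2929, -0.6405, -0.5948, 0.3874)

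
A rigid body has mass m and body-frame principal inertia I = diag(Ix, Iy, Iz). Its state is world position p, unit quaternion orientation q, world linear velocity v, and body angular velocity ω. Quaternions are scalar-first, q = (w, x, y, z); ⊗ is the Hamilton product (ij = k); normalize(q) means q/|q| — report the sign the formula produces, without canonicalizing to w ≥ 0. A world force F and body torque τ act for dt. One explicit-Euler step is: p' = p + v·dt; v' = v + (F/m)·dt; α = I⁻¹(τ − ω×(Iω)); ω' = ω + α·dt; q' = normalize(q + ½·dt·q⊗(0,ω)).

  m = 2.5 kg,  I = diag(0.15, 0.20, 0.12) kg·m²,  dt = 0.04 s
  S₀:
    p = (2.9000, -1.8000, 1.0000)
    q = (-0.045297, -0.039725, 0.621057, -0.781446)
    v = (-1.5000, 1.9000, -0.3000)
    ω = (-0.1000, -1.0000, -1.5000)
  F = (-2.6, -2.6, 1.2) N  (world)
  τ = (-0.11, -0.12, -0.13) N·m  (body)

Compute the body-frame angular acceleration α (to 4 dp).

α = (0.0667, -0.6225, -1.1250)

gyro term ω×Iω = (-0.1200, 0.0045, 0.0050)
angular accel α = (0.0667, -0.6225, -1.1250)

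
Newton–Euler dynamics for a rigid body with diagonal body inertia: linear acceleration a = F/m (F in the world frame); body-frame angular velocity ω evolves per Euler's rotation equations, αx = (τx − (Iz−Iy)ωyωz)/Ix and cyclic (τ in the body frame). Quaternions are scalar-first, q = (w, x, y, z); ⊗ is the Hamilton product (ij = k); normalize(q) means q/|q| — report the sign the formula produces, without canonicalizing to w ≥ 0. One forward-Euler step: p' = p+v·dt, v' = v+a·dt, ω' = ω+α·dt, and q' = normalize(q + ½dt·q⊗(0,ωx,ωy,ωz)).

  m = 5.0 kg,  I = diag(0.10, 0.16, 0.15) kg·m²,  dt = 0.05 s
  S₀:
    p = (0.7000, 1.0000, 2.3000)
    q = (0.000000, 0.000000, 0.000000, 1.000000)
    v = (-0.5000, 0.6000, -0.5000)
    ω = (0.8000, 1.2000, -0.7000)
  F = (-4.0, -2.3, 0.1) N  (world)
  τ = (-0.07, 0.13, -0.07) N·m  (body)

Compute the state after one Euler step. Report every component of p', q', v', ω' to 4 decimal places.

p' = (0.6750, 1.0300, 2.2750)
q' = (0.0175, -0.0300, 0.0200, 0.9992)
v' = (-0.5400, 0.5770, -0.4990)
ω' = (0.7608, 1.2319, -0.7425)

α = I⁻¹(τ − ω×Iω) = (-0.7840, 0.6375, -0.8507)
ω + α·dt = (0.7608, 1.2319, -0.7425)
Hamilton product q⊗(0,ω) = (0.7000000, -1.2000000, 0.8000000, 0.0000000)
q' = normalize(q + ½dt·q⊗(0,ω)) = (0.0175, -0.0300, 0.0200, 0.9992)
p' = p + v·dt = (0.6750, 1.0300, 2.2750)
new velocity v' = (-0.5400, 0.5770, -0.4990)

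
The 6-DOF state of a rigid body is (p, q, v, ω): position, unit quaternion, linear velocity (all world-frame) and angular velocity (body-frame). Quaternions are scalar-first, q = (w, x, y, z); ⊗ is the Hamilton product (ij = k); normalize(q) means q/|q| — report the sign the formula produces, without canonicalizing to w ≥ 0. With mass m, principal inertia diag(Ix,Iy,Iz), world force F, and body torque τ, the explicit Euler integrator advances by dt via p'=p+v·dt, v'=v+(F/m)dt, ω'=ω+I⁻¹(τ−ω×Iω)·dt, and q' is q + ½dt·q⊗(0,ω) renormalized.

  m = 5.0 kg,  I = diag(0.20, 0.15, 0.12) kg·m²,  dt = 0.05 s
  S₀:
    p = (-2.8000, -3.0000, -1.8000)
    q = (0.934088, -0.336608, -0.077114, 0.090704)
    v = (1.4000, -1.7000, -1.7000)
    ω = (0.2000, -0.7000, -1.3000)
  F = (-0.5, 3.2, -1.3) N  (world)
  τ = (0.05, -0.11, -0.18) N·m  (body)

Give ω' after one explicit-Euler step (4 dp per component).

ω' = (0.2193, -0.7297, -1.3779)

ω×(Iω) gyroscopic = (-0.0273, -0.0208, 0.0070)
α = I⁻¹(τ − ω×Iω) = (0.3865, -0.5947, -1.5583)
new body rate ω' = (0.2193, -0.7297, -1.3779)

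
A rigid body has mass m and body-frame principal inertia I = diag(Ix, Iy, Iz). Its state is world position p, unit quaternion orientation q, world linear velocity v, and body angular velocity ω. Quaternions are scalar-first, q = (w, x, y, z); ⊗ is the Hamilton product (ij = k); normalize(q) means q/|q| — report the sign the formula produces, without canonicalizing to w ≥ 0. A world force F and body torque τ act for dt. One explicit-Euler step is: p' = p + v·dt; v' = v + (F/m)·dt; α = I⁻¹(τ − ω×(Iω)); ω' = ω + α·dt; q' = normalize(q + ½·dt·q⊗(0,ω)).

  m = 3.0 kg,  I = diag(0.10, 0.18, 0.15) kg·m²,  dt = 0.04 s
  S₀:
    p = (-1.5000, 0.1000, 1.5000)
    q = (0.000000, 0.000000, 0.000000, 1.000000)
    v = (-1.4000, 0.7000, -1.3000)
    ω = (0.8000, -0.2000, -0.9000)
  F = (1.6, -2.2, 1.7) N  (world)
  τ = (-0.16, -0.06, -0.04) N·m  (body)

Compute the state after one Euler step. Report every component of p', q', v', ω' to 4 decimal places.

p' = (-1.5560, 0.1280, 1.4480)
q' = (0.0180, 0.0040, 0.0160, 0.9997)
v' = (-1.3787, 0.6707, -1.2773)
ω' = (0.7382, -0.2213, -0.9073)

angular accel α = (-1.5460, -0.5333, -0.1813)
new body rate ω' = (0.7382, -0.2213, -0.9073)
2q̇ = q⊗(0,ω) = (0.9000000, 0.2000000, 0.8000000, 0.0000000)
q + ½dt·q⊗(0,ω), renormalized = (0.0180, 0.0040, 0.0160, 0.9997)
p' = p + v·dt = (-1.5560, 0.1280, 1.4480)
v + (F/m)dt = (-1.3787, 0.6707, -1.2773)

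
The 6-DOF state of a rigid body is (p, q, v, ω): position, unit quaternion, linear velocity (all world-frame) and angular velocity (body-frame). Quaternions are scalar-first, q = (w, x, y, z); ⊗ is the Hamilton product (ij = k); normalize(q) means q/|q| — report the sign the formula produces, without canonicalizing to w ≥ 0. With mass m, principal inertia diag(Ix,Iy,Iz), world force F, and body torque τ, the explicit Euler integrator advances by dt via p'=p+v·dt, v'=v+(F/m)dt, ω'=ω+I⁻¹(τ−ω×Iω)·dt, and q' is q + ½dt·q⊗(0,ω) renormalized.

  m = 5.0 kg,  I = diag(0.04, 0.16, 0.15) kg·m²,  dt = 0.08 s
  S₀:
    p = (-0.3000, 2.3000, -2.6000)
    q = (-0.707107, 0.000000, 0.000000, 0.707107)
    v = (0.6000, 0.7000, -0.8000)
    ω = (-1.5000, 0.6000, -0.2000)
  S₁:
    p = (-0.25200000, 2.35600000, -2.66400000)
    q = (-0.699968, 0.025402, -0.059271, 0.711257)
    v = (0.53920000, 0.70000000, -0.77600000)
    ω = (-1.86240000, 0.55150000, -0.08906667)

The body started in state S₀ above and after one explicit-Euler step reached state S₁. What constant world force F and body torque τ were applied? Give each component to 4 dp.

F = (-3.8000, 0.0000, 1.5000)
τ = (-0.1800, -0.1300, 0.1000)

ω₁ − ω₀ = (-0.36240000, -0.04850000, 0.11093333)
τ = I·(Δω/dt) + ω₀×(Iω₀) = (-0.1800, -0.1300, 0.1000)
v₁ − v₀ = (-0.06080000, 0.00000000, 0.02400000)
applied force F = (-3.8000, 0.0000, 1.5000)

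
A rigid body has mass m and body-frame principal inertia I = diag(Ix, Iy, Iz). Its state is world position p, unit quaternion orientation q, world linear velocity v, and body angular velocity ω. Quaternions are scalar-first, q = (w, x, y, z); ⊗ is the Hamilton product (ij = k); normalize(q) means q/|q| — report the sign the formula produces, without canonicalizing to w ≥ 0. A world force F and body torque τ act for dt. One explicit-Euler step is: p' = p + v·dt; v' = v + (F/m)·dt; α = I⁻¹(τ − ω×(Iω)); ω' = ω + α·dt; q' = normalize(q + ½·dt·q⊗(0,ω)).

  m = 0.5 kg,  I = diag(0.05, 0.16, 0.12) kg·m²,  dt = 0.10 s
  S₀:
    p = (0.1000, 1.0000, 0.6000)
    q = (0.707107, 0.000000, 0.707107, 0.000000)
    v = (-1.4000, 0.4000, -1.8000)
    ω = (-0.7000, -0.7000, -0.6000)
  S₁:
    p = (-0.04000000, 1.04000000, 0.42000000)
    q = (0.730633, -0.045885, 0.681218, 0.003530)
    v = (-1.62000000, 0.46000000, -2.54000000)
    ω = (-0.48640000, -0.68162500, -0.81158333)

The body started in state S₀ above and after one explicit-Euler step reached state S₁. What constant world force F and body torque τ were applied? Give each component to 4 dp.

Δv = v₁−v₀ = (-0.22000000, 0.06000000, -0.74000000)
F = m·Δv/dt = (-1.1000, 0.3000, -3.7000)
ω₁ − ω₀ = (0.21360000, 0.01837500, -0.21158333)
applied torque τ = (0.0900, 0.0000, -0.2000)

F = (-1.1000, 0.3000, -3.7000)
τ = (0.0900, 0.0000, -0.2000)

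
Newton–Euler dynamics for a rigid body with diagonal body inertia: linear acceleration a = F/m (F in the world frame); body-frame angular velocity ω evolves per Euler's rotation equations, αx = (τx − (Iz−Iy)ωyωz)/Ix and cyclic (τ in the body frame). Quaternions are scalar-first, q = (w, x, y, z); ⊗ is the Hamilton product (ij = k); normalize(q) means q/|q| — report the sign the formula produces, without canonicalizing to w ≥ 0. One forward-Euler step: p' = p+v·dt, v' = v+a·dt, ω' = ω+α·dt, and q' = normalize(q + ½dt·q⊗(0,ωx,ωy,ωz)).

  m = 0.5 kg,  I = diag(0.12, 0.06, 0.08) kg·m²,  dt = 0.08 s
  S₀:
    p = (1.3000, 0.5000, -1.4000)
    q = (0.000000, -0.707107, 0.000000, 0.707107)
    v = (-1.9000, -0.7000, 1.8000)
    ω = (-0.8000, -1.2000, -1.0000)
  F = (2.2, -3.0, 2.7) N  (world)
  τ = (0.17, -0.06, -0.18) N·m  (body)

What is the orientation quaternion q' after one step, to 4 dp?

2q̇ = q⊗(0,ω) = (0.1414214, 0.8485284, -1.2727926, 0.8485284)
q + ½dt·q⊗(0,ω), renormalized = (0.0056, -0.6715, -0.0508, 0.7392)

q' = (0.0056, -0.6715, -0.0508, 0.7392)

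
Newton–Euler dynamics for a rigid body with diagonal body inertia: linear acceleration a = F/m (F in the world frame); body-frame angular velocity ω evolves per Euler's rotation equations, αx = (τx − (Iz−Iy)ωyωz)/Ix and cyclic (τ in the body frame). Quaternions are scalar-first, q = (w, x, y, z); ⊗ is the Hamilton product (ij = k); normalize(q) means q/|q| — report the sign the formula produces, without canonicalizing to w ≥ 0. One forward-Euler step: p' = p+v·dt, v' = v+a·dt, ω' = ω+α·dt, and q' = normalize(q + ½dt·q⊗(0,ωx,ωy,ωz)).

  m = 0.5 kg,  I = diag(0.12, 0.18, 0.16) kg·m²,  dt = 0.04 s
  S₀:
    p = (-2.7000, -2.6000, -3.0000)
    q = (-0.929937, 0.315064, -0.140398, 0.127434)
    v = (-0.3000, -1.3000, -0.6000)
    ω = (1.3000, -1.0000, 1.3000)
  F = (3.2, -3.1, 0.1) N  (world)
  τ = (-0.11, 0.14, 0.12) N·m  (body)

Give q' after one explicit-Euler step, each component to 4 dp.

2q̇ = q⊗(0,ω) = (-0.7156454, -1.2640015, 0.6860180, -1.3414647)
q' = normalize(q + ½dt·q⊗(0,ω)) = (-0.9434, 0.2895, -0.1266, 0.1005)

q' = (-0.9434, 0.2895, -0.1266, 0.1005)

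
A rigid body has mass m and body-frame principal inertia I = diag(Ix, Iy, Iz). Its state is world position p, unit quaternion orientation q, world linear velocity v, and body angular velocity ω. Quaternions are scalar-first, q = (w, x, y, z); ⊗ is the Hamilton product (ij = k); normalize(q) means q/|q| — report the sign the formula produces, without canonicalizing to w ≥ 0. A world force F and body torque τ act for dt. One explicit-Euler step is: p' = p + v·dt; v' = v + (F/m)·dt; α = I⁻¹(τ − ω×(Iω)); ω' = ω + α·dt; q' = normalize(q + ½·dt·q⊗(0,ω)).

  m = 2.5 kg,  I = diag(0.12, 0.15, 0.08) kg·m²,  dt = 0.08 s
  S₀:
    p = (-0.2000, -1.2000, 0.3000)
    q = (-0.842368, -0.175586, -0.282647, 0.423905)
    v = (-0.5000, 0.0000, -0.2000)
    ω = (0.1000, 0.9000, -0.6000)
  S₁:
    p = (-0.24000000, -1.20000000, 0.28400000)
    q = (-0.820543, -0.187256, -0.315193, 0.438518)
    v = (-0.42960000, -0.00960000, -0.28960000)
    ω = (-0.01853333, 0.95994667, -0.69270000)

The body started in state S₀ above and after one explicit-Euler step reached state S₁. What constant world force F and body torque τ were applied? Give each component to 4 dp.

Δω = ω₁−ω₀ = (-0.11853333, 0.05994667, -0.09270000)
τ = I·(Δω/dt) + ω₀×(Iω₀) = (-0.1400, 0.1100, -0.0900)
velocity change Δv = (0.07040000, -0.00960000, -0.08960000)
m·(v₁−v₀)/dt = (2.2000, -0.3000, -2.8000)

F = (2.2000, -0.3000, -2.8000)
τ = (-0.1400, 0.1100, -0.0900)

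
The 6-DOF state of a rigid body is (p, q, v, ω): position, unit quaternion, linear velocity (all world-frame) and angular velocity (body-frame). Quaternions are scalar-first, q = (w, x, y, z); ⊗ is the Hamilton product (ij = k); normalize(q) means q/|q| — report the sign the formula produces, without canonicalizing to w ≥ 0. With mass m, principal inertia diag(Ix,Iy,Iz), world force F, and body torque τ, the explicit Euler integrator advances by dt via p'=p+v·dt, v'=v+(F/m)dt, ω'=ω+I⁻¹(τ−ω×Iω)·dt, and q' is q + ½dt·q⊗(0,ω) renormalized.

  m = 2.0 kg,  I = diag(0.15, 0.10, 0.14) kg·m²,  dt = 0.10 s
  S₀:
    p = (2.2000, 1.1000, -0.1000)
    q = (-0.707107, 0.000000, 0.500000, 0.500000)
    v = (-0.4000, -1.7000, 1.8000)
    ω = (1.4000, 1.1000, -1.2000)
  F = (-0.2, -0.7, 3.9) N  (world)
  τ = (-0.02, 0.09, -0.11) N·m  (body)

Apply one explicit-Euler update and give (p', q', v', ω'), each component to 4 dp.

a = F/m = (-0.1000, -0.3500, 1.9500)
p + v·dt = (2.1600, 0.9300, 0.0800)
new velocity v' = (-0.4100, -1.7350, 1.9950)
precession coupling ω×(Iω) = (-0.0528, -0.0168, -0.0770)
α = I⁻¹(τ − ω×Iω) = (0.2187, 1.0680, -0.2357)
new body rate ω' = (1.4219, 1.2068, -1.2236)
2q̇ = q⊗(0,ω) = (0.0500000, -2.1399498, -0.0778177, 0.1485284)
q + ½dt·q⊗(0,ω), renormalized = (-0.7006, -0.1064, 0.4933, 0.5045)

p' = (2.1600, 0.9300, 0.0800)
q' = (-0.7006, -0.1064, 0.4933, 0.5045)
v' = (-0.4100, -1.7350, 1.9950)
ω' = (1.4219, 1.2068, -1.2236)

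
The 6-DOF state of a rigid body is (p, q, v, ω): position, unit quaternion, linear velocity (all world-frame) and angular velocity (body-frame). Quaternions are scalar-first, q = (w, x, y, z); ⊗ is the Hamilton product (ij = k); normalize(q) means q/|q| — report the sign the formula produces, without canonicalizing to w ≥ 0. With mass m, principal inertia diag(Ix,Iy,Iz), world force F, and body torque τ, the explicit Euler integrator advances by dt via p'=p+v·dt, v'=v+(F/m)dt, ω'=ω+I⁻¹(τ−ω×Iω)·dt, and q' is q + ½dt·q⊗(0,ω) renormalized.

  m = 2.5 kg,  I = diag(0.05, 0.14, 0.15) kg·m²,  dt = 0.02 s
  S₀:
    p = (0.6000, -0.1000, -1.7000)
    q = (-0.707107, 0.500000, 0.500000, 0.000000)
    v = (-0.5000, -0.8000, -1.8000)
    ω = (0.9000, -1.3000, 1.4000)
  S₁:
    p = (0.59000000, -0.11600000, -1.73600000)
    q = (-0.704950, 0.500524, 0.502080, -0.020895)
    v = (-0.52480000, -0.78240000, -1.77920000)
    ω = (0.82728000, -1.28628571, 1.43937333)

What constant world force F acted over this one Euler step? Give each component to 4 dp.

F = (-3.1000, 2.2000, 2.6000)

velocity change Δv = (-0.02480000, 0.01760000, 0.02080000)
F = m·Δv/dt = (-3.1000, 2.2000, 2.6000)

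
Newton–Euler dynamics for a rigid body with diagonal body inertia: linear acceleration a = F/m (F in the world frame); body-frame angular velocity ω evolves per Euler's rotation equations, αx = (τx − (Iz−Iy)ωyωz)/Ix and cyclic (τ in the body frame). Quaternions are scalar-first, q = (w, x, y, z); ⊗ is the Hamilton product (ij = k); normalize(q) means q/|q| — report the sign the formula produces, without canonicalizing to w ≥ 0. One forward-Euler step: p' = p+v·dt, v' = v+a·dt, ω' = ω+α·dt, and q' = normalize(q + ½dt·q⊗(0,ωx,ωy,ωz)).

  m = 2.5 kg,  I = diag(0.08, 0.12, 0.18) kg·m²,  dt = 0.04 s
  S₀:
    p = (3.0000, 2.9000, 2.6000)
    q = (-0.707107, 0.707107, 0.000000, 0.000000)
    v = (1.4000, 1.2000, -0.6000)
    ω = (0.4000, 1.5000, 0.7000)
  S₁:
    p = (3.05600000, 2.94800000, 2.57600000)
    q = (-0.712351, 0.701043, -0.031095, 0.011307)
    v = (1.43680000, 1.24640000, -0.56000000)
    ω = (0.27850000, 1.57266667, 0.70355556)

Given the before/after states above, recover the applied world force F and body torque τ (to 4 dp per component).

F = (2.3000, 2.9000, 2.5000)
τ = (-0.1800, 0.1900, 0.0400)

Δv = v₁−v₀ = (0.03680000, 0.04640000, 0.04000000)
m·(v₁−v₀)/dt = (2.3000, 2.9000, 2.5000)
ω₁ − ω₀ = (-0.12150000, 0.07266667, 0.00355556)
precession coupling = (0.0630, -0.0280, 0.0240)
applied torque τ = (-0.1800, 0.1900, 0.0400)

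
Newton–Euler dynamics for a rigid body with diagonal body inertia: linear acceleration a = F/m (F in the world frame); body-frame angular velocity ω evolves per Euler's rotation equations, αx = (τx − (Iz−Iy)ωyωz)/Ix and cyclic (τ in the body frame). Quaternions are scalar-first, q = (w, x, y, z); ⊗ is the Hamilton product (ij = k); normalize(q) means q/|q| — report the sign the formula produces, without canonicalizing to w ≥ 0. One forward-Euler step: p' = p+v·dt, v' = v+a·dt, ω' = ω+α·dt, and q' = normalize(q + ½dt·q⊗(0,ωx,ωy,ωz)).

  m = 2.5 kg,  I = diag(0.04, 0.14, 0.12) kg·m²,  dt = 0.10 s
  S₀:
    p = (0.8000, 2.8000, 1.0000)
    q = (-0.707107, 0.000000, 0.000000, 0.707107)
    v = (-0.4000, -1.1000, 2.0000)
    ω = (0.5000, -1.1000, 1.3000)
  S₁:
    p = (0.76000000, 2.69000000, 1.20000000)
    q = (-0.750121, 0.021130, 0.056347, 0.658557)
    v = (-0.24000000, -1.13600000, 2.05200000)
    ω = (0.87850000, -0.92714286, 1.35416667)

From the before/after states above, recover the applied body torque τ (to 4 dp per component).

ω₁ − ω₀ = (0.37850000, 0.17285714, 0.05416667)
applied torque τ = (0.1800, 0.1900, 0.0100)

τ = (0.1800, 0.1900, 0.0100)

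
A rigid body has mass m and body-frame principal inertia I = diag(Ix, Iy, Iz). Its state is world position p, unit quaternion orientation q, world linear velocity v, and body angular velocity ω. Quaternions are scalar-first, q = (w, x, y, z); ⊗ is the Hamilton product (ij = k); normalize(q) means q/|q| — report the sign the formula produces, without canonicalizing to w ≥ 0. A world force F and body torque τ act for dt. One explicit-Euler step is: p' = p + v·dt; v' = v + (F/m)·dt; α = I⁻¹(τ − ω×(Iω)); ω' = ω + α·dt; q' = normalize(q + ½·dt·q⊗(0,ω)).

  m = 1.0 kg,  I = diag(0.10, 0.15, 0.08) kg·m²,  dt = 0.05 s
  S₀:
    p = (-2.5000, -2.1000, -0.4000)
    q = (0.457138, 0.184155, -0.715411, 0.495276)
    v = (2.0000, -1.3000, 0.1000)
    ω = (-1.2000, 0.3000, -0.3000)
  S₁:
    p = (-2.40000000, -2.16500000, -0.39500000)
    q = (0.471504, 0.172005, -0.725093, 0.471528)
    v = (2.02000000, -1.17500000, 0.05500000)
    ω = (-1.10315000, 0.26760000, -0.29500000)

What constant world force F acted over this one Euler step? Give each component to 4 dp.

F = (0.4000, 2.5000, -0.9000)

velocity change Δv = (0.02000000, 0.12500000, -0.04500000)
applied force F = (0.4000, 2.5000, -0.9000)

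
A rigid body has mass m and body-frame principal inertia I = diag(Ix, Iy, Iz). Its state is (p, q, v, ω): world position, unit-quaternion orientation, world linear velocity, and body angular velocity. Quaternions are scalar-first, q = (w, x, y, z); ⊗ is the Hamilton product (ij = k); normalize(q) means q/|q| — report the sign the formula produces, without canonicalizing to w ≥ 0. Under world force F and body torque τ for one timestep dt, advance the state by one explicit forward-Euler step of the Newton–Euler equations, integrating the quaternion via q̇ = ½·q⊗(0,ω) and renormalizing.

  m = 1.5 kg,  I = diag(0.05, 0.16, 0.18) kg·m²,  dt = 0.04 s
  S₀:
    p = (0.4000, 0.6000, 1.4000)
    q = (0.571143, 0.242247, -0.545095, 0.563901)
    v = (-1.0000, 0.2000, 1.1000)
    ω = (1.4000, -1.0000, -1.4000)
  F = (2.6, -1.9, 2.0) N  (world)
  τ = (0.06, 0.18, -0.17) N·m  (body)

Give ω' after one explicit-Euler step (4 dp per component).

ω' = (1.4256, -1.0187, -1.4036)

gyro term ω×Iω = (0.0280, 0.2548, -0.1540)
angular accel α = (0.6400, -0.4675, -0.0889)
ω' = ω + α·dt = (1.4256, -1.0187, -1.4036)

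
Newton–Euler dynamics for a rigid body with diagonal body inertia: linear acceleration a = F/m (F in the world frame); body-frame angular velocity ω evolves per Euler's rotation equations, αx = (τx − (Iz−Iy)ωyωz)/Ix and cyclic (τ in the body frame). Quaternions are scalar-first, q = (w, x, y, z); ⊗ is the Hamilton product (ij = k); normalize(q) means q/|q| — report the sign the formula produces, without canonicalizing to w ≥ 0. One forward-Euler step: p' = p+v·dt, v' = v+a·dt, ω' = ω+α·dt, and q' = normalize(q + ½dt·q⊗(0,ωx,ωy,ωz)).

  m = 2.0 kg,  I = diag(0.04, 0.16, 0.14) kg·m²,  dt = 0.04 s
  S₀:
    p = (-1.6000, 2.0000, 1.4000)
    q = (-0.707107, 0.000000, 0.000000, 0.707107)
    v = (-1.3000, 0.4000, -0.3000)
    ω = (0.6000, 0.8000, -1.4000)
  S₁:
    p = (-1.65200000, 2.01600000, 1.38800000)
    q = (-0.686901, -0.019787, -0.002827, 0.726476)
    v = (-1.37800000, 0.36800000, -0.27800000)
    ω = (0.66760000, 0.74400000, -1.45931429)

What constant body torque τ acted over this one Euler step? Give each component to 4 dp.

Δω = ω₁−ω₀ = (0.06760000, -0.05600000, -0.05931429)
precession coupling = (0.0224, 0.0840, 0.0576)
applied torque τ = (0.0900, -0.1400, -0.1500)

τ = (0.0900, -0.1400, -0.1500)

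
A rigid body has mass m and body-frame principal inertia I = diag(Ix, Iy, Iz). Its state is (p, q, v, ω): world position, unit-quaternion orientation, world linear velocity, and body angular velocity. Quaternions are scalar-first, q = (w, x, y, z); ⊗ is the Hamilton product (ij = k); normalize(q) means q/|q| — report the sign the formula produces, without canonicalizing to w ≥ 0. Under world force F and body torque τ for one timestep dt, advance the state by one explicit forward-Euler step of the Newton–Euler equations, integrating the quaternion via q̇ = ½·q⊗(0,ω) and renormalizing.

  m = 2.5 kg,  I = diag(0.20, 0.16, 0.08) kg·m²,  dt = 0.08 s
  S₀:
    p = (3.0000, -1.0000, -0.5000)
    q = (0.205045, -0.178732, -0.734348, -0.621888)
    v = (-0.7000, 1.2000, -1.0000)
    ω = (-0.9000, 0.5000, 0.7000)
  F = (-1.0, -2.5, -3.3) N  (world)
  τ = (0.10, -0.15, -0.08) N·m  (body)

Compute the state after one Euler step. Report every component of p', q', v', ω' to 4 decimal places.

p' = (2.9440, -0.9040, -0.5800)
q' = (0.2304, -0.1940, -0.7020, -0.6454)
v' = (-0.7320, 1.1200, -1.1056)
ω' = (-0.8488, 0.4628, 0.6020)

(τ − ω×Iω)/I = (0.6400, -0.4650, -1.2250)
ω + α·dt = (-0.8488, 0.4628, 0.6020)
Hamilton product q⊗(0,ω) = (0.6416368, -0.3876401, 0.7873341, -0.6067477)
q + ½dt·q⊗(0,ω), renormalized = (0.2304, -0.1940, -0.7020, -0.6454)
a = F/m = (-0.4000, -1.0000, -1.3200)
new position p' = (2.9440, -0.9040, -0.5800)
v + (F/m)dt = (-0.7320, 1.1200, -1.1056)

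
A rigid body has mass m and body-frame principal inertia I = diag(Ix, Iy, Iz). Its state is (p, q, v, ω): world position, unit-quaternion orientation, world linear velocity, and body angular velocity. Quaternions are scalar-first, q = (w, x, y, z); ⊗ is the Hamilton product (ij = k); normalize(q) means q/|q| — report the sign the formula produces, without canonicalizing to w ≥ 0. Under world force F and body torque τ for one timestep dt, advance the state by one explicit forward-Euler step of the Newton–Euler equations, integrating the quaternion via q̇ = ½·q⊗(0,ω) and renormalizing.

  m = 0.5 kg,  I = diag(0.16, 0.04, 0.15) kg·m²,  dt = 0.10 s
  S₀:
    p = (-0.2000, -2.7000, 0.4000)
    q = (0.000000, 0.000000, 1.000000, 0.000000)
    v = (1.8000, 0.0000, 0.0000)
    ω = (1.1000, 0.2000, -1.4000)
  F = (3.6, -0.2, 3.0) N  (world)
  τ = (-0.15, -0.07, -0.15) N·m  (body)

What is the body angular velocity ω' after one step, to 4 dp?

ω' = (1.0255, 0.0635, -1.4824)

α = I⁻¹(τ − ω×Iω) = (-0.7450, -1.3650, -0.8240)
ω' = ω + α·dt = (1.0255, 0.0635, -1.4824)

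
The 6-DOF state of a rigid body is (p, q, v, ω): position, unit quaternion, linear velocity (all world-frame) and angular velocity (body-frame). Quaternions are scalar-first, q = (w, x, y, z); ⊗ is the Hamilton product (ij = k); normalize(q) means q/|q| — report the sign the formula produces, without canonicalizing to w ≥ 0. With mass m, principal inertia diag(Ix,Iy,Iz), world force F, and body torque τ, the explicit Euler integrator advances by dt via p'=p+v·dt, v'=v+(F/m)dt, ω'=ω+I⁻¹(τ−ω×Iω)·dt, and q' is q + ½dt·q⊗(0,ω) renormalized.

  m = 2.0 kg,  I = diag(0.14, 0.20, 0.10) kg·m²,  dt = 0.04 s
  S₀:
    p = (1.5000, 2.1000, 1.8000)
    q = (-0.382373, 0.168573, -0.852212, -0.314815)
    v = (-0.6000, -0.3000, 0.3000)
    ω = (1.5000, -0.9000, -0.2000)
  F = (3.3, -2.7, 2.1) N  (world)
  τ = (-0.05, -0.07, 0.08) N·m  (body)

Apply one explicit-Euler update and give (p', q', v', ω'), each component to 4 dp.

gyro term ω×Iω = (-0.0180, -0.0120, -0.0810)
angular accel α = (-0.2286, -0.2900, 1.6100)
ω' = ω + α·dt = (1.4909, -0.9116, -0.1356)
2q̇ = q⊗(0,ω) = (-1.0828133, -0.6864506, -0.0943722, 1.2030769)
updated quaternion q' = (-0.4038, 0.1547, -0.8536, -0.2906)
linear accel F/m = (1.6500, -1.3500, 1.0500)
p + v·dt = (1.4760, 2.0880, 1.8120)
new velocity v' = (-0.5340, -0.3540, 0.3420)

p' = (1.4760, 2.0880, 1.8120)
q' = (-0.4038, 0.1547, -0.8536, -0.2906)
v' = (-0.5340, -0.3540, 0.3420)
ω' = (1.4909, -0.9116, -0.1356)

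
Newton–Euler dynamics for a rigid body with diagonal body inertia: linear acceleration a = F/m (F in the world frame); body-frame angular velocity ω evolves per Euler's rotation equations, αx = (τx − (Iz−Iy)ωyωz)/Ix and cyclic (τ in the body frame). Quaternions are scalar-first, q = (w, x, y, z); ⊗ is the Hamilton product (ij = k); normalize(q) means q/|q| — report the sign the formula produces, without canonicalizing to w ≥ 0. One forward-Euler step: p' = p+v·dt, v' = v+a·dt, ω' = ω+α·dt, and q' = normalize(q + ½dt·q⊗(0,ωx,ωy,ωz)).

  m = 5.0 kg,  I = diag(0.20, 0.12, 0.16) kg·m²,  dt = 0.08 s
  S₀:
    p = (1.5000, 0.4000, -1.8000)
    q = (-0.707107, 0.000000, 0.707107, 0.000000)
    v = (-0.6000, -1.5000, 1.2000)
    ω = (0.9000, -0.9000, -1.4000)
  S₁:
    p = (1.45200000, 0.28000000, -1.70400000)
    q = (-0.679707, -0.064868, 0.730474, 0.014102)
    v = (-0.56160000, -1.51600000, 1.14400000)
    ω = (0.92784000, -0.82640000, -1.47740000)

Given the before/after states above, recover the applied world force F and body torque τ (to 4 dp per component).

v₁ − v₀ = (0.03840000, -0.01600000, -0.05600000)
m·(v₁−v₀)/dt = (2.4000, -1.0000, -3.5000)
ω₁ − ω₀ = (0.02784000, 0.07360000, -0.07740000)
precession coupling = (0.0504, -0.0504, 0.0648)
applied torque τ = (0.1200, 0.0600, -0.0900)

F = (2.4000, -1.0000, -3.5000)
τ = (0.1200, 0.0600, -0.0900)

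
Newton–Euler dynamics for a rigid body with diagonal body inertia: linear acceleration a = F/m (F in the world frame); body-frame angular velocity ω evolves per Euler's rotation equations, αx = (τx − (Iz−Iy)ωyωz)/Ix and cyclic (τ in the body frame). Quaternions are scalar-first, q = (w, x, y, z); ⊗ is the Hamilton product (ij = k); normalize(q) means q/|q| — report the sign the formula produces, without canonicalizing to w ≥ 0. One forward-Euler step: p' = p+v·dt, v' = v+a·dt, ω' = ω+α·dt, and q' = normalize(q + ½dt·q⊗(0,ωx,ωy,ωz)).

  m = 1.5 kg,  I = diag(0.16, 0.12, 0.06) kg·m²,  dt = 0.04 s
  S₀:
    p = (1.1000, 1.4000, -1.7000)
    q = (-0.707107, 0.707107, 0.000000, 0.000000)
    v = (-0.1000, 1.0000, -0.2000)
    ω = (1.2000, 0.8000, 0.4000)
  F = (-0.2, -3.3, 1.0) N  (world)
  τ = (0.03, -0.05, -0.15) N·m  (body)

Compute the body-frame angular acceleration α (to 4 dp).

ω×(Iω) gyroscopic = (-0.0192, 0.0480, -0.0384)
angular accel α = (0.3075, -0.8167, -1.8600)

α = (0.3075, -0.8167, -1.8600)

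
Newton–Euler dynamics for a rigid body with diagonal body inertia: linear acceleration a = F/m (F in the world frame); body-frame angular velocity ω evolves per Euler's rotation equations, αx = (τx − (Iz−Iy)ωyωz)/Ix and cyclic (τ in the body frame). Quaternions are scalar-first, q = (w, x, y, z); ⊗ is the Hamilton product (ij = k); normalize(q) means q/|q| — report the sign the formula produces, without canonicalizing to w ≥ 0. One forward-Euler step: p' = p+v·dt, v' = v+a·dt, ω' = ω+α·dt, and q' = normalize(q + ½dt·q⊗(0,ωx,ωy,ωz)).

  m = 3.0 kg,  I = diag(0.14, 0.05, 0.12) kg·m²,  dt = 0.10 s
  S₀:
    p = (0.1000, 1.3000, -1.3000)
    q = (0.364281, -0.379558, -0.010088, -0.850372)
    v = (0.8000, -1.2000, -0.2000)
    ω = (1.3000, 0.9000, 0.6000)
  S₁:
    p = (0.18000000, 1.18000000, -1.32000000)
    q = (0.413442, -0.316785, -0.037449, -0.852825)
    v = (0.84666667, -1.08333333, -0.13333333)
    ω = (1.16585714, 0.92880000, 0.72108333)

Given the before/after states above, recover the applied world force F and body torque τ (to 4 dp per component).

velocity change Δv = (0.04666667, 0.11666667, 0.06666667)
m·(v₁−v₀)/dt = (1.4000, 3.5000, 2.0000)
ω₁ − ω₀ = (-0.13414286, 0.02880000, 0.12108333)
applied torque τ = (-0.1500, 0.0300, 0.0400)

F = (1.4000, 3.5000, 2.0000)
τ = (-0.1500, 0.0300, 0.0400)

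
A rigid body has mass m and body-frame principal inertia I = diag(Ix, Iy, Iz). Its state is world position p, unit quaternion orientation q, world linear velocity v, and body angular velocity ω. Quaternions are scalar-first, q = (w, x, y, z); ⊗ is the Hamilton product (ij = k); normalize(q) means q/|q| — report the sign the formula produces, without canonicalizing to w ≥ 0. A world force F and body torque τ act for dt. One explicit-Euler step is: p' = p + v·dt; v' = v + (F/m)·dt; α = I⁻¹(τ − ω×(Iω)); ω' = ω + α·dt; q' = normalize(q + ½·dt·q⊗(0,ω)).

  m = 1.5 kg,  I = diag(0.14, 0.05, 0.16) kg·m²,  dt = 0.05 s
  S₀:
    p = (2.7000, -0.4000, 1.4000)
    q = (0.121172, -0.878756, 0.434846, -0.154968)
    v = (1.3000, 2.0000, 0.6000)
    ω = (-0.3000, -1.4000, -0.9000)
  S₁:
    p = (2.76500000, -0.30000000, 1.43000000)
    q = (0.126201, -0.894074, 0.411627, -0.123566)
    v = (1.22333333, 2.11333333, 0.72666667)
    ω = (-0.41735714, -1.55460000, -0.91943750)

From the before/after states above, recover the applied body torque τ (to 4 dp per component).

τ = (-0.1900, -0.1600, -0.1000)

rate change Δω = (-0.11735714, -0.15460000, -0.01943750)
I·α + gyro = (-0.1900, -0.1600, -0.1000)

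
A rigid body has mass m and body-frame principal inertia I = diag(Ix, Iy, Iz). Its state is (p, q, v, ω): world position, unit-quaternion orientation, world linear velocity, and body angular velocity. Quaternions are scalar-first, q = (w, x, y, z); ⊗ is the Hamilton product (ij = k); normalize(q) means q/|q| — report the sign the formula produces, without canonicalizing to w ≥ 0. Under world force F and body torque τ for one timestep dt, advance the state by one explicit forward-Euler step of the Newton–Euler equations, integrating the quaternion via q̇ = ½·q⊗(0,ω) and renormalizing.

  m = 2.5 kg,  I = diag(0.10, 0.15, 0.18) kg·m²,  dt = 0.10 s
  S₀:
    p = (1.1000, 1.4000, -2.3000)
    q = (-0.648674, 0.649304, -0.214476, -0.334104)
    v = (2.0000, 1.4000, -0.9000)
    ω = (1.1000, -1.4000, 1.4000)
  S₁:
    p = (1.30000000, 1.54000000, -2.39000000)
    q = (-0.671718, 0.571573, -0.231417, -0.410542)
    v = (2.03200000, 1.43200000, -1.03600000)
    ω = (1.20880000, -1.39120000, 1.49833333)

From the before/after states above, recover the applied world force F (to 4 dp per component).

F = (0.8000, 0.8000, -3.4000)

Δv = v₁−v₀ = (0.03200000, 0.03200000, -0.13600000)
applied force F = (0.8000, 0.8000, -3.4000)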